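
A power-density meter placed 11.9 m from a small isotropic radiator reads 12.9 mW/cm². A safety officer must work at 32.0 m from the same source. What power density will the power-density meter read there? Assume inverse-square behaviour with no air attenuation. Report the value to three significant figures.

Intensity scales as (d₁/d₂)², so scaling from 11.9 m to 32.0 m:
12.9 × (11.9/32.0)² = 12.9 × 0.1383 = 1.784 mW/cm².

1.78 mW/cm²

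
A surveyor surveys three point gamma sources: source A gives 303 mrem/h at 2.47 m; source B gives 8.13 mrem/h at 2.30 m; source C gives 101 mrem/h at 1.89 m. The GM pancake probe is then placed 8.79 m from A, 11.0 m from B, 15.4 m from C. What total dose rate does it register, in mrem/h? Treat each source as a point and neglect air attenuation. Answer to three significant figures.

Each source contributes Iᵢ·(dᵢ/rᵢ)²; contributions add.
A: 303 × (2.47/8.79)² = 23.93 mrem/h
B: 8.13 × (2.30/11.0)² = 0.3554 mrem/h
C: 101 × (1.89/15.4)² = 1.521 mrem/h
Total = 23.93 + 0.3554 + 1.521 = 25.81 mrem/h.

25.8 mrem/h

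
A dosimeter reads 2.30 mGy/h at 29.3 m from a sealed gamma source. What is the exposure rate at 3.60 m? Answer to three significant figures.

152 mGy/h

Applying the 1/r² law, the rate at 3.60 m is
(29.3/3.60)² = 66.24, so 2.30 × 66.24 = 152.4 mGy/h.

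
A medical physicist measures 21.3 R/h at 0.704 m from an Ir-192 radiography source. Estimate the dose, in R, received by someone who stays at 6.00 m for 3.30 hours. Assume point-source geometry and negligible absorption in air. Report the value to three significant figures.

Since intensity falls as 1/r², rate at 6.00 m:
21.3 × (0.704/6.00)² = 21.3 × 0.01377 = 0.2933 R/h.
Dose = rate × time = 0.2933 R/h × 3.300 h = 0.9679 R.

0.968 R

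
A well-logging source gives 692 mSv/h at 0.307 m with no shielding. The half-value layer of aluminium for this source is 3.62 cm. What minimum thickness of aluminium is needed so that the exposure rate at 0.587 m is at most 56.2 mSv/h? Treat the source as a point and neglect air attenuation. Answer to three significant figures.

6.34 cm

At 0.587 m, distance alone gives (0.307/0.587)² = 0.2735, so 692 × 0.2735 = 189.3 mSv/h.
Further attenuation needed: 189.3/56.2 = 3.368.
n = log₂(3.368) = 1.752 half-value layers.
Thickness = 1.752 × 3.62 cm = 6.342 cm.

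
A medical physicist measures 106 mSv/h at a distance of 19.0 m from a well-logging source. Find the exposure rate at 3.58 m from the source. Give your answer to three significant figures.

Since intensity falls as 1/r², the rate at 3.58 m is
(19.0/3.58)² = 28.17, so 106 × 28.17 = 2986 mSv/h.

2990 mSv/h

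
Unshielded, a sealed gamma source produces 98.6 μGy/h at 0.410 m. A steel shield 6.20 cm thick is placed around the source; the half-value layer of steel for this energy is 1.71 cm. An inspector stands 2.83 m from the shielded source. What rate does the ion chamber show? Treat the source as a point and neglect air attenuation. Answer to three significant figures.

Distance alone: 98.6 × (0.410/2.83)² = 98.6 × 0.02099 = 2.070 μGy/h.
Shield: 6.20/1.71 = 3.626 half-value layers → attenuation 2^(−3.626) = 0.08100.
Combined: 2.070 × 0.08100 = 0.1677 μGy/h.

0.168 μGy/h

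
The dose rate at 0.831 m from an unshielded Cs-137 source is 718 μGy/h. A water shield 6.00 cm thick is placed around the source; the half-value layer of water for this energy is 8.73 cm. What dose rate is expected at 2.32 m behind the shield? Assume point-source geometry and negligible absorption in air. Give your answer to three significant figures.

57.2 μGy/h

Distance alone: 718 × (0.831/2.32)² = 718 × 0.1283 = 92.12 μGy/h.
Shield: 6.00/8.73 = 0.6873 half-value layers → attenuation 2^(−0.6873) = 0.6210.
Combined: 92.12 × 0.6210 = 57.21 μGy/h.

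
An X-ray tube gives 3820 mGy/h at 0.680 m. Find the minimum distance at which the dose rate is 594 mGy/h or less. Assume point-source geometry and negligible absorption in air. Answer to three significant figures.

Applying the 1/r² law, d₂ = d₁·√(I₁/I₂).
I₁/I₂ = 3820/594 = 6.431, so d₂ = 0.680 × √6.431 = 1.724 m.

1.72 m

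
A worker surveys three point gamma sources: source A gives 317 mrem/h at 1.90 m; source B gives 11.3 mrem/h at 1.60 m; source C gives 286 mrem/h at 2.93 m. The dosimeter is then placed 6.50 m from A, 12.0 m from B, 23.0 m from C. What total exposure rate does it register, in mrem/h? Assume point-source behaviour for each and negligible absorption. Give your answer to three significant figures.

Each source contributes Iᵢ·(dᵢ/rᵢ)²; contributions add.
A: 317 × (1.90/6.50)² = 27.09 mrem/h
B: 11.3 × (1.60/12.0)² = 0.2009 mrem/h
C: 286 × (2.93/23.0)² = 4.641 mrem/h
Total = 27.09 + 0.2009 + 4.641 = 31.93 mrem/h.

31.9 mrem/h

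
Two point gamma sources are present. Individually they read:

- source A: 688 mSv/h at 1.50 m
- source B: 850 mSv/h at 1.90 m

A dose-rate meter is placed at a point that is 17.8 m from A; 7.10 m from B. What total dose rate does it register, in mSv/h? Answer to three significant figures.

By superposition, sum each source's inverse-square contribution:
A: 688 × (1.50/17.8)² = 4.886 mSv/h
B: 850 × (1.90/7.10)² = 60.87 mSv/h
Total = 4.886 + 60.87 = 65.76 mSv/h.

65.8 mSv/h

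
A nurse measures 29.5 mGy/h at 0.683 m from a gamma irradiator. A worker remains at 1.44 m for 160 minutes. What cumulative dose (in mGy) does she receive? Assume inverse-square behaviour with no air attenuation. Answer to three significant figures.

By the inverse-square law, rate at 1.44 m:
(0.683/1.44)² = 0.2250, so 29.5 × 0.2250 = 6.638 mGy/h.
Dose = rate × time = 6.638 mGy/h × 2.667 h = 17.70 mGy.

17.7 mGy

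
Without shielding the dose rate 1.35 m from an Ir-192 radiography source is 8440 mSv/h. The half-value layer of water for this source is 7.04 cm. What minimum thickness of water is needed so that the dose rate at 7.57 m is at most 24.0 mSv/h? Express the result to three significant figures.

24.5 cm

At 7.57 m, distance alone gives (1.35/7.57)² = 0.03180, so 8440 × 0.03180 = 268.4 mSv/h.
Further attenuation needed: 268.4/24.0 = 11.18.
n = log₂(11.18) = 3.483 half-value layers.
Thickness = 3.483 × 7.04 cm = 24.52 cm.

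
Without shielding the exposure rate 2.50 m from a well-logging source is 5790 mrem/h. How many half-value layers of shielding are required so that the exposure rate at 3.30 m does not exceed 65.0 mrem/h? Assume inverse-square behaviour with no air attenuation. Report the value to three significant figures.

At 3.30 m, distance alone gives 5790 × (2.50/3.30)² = 5790 × 0.5739 = 3323 mrem/h.
Further attenuation needed: 3323/65.0 = 51.12.
n = log₂(51.12) = 5.676 half-value layers.

5.68 half-value layers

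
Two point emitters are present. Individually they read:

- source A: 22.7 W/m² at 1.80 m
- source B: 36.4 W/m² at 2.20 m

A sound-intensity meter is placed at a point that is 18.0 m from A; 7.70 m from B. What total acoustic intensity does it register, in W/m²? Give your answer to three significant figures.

By superposition, sum each source's inverse-square contribution:
A: 22.7 × (1.80/18.0)² = 0.2270 W/m²
B: 36.4 × (2.20/7.70)² = 2.971 W/m²
Total = 0.2270 + 2.971 = 3.198 W/m².

3.20 W/m²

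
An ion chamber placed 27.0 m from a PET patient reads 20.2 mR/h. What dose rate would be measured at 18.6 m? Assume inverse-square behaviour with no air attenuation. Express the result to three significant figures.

42.6 mR/h

By the inverse-square law, scaling from 27.0 m to 18.6 m:
20.2 × (27.0/18.6)² = 20.2 × 2.107 = 42.56 mR/h.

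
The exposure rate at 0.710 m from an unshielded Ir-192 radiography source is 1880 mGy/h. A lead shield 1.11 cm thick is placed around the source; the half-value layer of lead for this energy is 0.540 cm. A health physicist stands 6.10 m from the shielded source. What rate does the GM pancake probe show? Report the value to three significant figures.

6.13 mGy/h

Distance alone: (0.710/6.10)² = 0.01355, so 1880 × 0.01355 = 25.47 mGy/h.
Shield: 1.11/0.540 = 2.056 half-value layers → attenuation 2^(−2.056) = 0.2405.
Combined: 25.47 × 0.2405 = 6.126 mGy/h.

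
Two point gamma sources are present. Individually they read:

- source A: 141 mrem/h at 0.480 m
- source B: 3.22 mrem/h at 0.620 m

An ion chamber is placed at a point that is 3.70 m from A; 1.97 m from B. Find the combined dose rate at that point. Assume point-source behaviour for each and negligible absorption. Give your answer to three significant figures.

2.69 mrem/h

Each source contributes Iᵢ·(dᵢ/rᵢ)²; contributions add.
A: 141 × (0.480/3.70)² = 2.373 mrem/h
B: 3.22 × (0.620/1.97)² = 0.3189 mrem/h
Total = 2.373 + 0.3189 = 2.692 mrem/h.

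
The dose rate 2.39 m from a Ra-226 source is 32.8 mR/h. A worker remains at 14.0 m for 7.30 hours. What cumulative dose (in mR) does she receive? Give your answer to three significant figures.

6.98 mR

By the inverse-square law, rate at 14.0 m:
(2.39/14.0)² = 0.02914, so 32.8 × 0.02914 = 0.9558 mR/h.
Dose = rate × time = 0.9558 mR/h × 7.300 h = 6.977 mR.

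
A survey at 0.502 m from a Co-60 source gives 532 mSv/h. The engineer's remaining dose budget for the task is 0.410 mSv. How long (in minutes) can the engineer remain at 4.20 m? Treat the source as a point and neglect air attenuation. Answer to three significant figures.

3.24 min

By the inverse-square law, rate at 4.20 m:
532 × (0.502/4.20)² = 532 × 0.01429 = 7.602 mSv/h.
Stay time = 0.410 mSv ÷ 7.602 mSv/h = 0.05393 h = 3.236 min.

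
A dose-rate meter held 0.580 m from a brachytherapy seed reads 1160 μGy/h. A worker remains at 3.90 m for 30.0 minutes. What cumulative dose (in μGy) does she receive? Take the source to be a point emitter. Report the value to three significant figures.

By the inverse-square law, rate at 3.90 m:
1160 × (0.580/3.90)² = 1160 × 0.02212 = 25.66 μGy/h.
Dose = rate × time = 25.66 μGy/h × 0.5000 h = 12.83 μGy.

12.8 μGy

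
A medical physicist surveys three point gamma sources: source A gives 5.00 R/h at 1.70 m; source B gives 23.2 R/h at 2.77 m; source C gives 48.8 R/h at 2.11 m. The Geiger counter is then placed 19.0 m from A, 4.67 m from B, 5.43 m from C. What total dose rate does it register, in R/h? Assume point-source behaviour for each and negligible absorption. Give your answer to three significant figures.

Each source contributes Iᵢ·(dᵢ/rᵢ)²; contributions add.
A: 5.00 × (1.70/19.0)² = 0.04003 R/h
B: 23.2 × (2.77/4.67)² = 8.162 R/h
C: 48.8 × (2.11/5.43)² = 7.369 R/h
Total = 0.04003 + 8.162 + 7.369 = 15.57 R/h.

15.6 R/h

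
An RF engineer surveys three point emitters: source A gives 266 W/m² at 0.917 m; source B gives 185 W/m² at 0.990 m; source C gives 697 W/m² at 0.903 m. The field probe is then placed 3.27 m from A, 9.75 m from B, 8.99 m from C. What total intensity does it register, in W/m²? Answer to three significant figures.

29.9 W/m²

By superposition, sum each source's inverse-square contribution:
A: 266 × (0.917/3.27)² = 20.92 W/m²
B: 185 × (0.990/9.75)² = 1.907 W/m²
C: 697 × (0.903/8.99)² = 7.032 W/m²
Total = 20.92 + 1.907 + 7.032 = 29.86 W/m².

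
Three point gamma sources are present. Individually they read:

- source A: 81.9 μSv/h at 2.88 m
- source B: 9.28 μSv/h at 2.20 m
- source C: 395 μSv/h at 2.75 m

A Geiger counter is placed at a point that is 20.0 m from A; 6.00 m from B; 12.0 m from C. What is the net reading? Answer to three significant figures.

Each source contributes Iᵢ·(dᵢ/rᵢ)²; contributions add.
A: 81.9 × (2.88/20.0)² = 1.698 μSv/h
B: 9.28 × (2.20/6.00)² = 1.248 μSv/h
C: 395 × (2.75/12.0)² = 20.74 μSv/h
Total = 1.698 + 1.248 + 20.74 = 23.69 μSv/h.

23.7 μSv/h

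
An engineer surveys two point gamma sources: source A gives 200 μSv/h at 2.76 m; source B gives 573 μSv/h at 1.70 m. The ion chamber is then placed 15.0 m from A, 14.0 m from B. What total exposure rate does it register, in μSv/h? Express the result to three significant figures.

By superposition, sum each source's inverse-square contribution:
A: 200 × (2.76/15.0)² = 6.771 μSv/h
B: 573 × (1.70/14.0)² = 8.449 μSv/h
Total = 6.771 + 8.449 = 15.22 μSv/h.

15.2 μSv/h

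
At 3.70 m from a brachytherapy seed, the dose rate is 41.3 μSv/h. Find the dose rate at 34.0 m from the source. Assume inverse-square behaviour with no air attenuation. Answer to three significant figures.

Using I₁d₁² = I₂d₂², the rate at 34.0 m is
(3.70/34.0)² = 0.01184, so 41.3 × 0.01184 = 0.4890 μSv/h.

0.489 μSv/h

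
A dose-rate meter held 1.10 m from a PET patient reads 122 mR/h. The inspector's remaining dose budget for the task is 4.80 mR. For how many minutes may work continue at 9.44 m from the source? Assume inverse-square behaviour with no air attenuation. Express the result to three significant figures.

Since intensity falls as 1/r², rate at 9.44 m:
122 × (1.10/9.44)² = 122 × 0.01358 = 1.657 mR/h.
Stay time = 4.80 mR ÷ 1.657 mR/h = 2.897 h = 173.8 min.

174 min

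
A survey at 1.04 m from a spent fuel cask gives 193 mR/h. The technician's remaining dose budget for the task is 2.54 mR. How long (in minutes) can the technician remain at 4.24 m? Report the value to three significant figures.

Using I₁d₁² = I₂d₂², rate at 4.24 m:
193 × (1.04/4.24)² = 193 × 0.06016 = 11.61 mR/h.
Stay time = 2.54 mR ÷ 11.61 mR/h = 0.2188 h = 13.13 min.

13.1 min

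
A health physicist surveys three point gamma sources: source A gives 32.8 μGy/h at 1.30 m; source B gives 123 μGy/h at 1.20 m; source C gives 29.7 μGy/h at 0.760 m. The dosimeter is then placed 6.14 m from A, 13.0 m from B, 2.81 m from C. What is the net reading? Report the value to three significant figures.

By superposition, sum each source's inverse-square contribution:
A: 32.8 × (1.30/6.14)² = 1.470 μGy/h
B: 123 × (1.20/13.0)² = 1.048 μGy/h
C: 29.7 × (0.760/2.81)² = 2.173 μGy/h
Total = 1.470 + 1.048 + 2.173 = 4.691 μGy/h.

4.69 μGy/h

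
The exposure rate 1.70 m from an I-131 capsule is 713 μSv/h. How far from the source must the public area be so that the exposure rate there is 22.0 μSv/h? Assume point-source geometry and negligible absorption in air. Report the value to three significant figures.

9.68 m

Intensity scales as (d₁/d₂)², so d₂ = d₁·√(I₁/I₂).
I₁/I₂ = 713/22.0 = 32.41, so d₂ = 1.70 × √32.41 = 9.678 m.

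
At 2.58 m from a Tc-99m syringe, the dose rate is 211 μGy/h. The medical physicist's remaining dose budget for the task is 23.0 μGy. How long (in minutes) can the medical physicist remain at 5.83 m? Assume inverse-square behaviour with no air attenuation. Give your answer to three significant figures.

33.4 min

Since intensity falls as 1/r², rate at 5.83 m:
(2.58/5.83)² = 0.1958, so 211 × 0.1958 = 41.31 μGy/h.
Stay time = 23.0 μGy ÷ 41.31 μGy/h = 0.5568 h = 33.41 min.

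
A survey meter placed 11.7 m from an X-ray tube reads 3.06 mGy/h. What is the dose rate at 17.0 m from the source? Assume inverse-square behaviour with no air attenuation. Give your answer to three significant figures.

Intensity scales as (d₁/d₂)², so scaling from 11.7 m to 17.0 m:
(11.7/17.0)² = 0.4737, so 3.06 × 0.4737 = 1.450 mGy/h.

1.45 mGy/h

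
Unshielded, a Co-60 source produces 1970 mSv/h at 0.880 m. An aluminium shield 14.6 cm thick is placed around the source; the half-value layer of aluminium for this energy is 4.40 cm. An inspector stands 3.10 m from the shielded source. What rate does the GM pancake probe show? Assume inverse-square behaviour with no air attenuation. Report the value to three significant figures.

15.9 mSv/h

Distance alone: (0.880/3.10)² = 0.08058, so 1970 × 0.08058 = 158.7 mSv/h.
Shield: 14.6/4.40 = 3.318 half-value layers → attenuation 2^(−3.318) = 0.1003.
Combined: 158.7 × 0.1003 = 15.92 mSv/h.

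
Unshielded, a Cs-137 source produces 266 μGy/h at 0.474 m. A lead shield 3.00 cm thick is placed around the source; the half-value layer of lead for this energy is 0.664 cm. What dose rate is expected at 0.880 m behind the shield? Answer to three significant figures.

3.37 μGy/h

Distance alone: 266 × (0.474/0.880)² = 266 × 0.2901 = 77.17 μGy/h.
Shield: 3.00/0.664 = 4.518 half-value layers → attenuation 2^(−4.518) = 0.04365.
Combined: 77.17 × 0.04365 = 3.368 μGy/h.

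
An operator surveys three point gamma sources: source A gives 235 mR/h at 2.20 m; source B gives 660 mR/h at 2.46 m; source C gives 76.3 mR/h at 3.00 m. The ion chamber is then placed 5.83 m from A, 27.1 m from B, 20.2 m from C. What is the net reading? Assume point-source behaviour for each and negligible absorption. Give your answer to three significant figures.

By superposition, sum each source's inverse-square contribution:
A: 235 × (2.20/5.83)² = 33.46 mR/h
B: 660 × (2.46/27.1)² = 5.438 mR/h
C: 76.3 × (3.00/20.2)² = 1.683 mR/h
Total = 33.46 + 5.438 + 1.683 = 40.58 mR/h.

40.6 mR/h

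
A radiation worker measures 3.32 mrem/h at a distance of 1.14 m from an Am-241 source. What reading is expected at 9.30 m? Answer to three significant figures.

Using I₁d₁² = I₂d₂², the rate at 9.30 m is
(1.14/9.30)² = 0.01503, so 3.32 × 0.01503 = 0.04990 mrem/h.

0.0499 mrem/h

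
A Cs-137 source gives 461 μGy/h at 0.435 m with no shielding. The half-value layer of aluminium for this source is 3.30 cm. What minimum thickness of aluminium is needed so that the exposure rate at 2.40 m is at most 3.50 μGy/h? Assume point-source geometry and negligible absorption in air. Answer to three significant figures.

At 2.40 m, distance alone gives (0.435/2.40)² = 0.03285, so 461 × 0.03285 = 15.14 μGy/h.
Further attenuation needed: 15.14/3.50 = 4.326.
n = log₂(4.326) = 2.113 half-value layers.
Thickness = 2.113 × 3.30 cm = 6.973 cm.

6.97 cm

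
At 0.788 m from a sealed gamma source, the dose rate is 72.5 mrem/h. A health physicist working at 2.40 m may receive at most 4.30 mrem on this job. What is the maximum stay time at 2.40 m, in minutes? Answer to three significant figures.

Using I₁d₁² = I₂d₂², rate at 2.40 m:
72.5 × (0.788/2.40)² = 72.5 × 0.1078 = 7.816 mrem/h.
Stay time = 4.30 mrem ÷ 7.816 mrem/h = 0.5502 h = 33.01 min.

33.0 min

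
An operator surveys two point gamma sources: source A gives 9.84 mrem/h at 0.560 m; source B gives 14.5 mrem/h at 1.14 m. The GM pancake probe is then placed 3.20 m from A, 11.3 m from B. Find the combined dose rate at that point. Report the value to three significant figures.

By superposition, sum each source's inverse-square contribution:
A: 9.84 × (0.560/3.20)² = 0.3014 mrem/h
B: 14.5 × (1.14/11.3)² = 0.1476 mrem/h
Total = 0.3014 + 0.1476 = 0.4490 mrem/h.

0.449 mrem/h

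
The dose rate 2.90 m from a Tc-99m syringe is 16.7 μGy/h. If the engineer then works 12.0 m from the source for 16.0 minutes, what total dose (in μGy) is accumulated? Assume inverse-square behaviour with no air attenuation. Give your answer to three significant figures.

Since intensity falls as 1/r², rate at 12.0 m:
(2.90/12.0)² = 0.05840, so 16.7 × 0.05840 = 0.9753 μGy/h.
Dose = rate × time = 0.9753 μGy/h × 0.2667 h = 0.2601 μGy.

0.260 μGy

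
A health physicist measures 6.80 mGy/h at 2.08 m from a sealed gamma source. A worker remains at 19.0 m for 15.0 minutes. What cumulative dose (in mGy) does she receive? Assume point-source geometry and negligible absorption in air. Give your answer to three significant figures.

0.0204 mGy

By the inverse-square law, rate at 19.0 m:
6.80 × (2.08/19.0)² = 6.80 × 0.01198 = 0.08146 mGy/h.
Dose = rate × time = 0.08146 mGy/h × 0.2500 h = 0.02037 mGy.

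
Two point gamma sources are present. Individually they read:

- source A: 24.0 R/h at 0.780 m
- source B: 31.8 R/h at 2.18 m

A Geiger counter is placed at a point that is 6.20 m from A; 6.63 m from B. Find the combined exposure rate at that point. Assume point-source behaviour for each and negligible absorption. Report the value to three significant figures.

3.82 R/h

Each source contributes Iᵢ·(dᵢ/rᵢ)²; contributions add.
A: 24.0 × (0.780/6.20)² = 0.3799 R/h
B: 31.8 × (2.18/6.63)² = 3.438 R/h
Total = 0.3799 + 3.438 = 3.818 R/h.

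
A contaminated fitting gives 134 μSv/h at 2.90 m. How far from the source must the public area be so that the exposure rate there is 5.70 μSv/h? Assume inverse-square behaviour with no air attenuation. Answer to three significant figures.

14.1 m

Applying the 1/r² law, d₂ = d₁·√(I₁/I₂).
I₁/I₂ = 134/5.70 = 23.51, so d₂ = 2.90 × √23.51 = 14.06 m.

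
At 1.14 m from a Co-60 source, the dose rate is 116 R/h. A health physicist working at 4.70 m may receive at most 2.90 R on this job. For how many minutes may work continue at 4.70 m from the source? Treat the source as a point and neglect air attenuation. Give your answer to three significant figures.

25.5 min

Since intensity falls as 1/r², rate at 4.70 m:
116 × (1.14/4.70)² = 116 × 0.05883 = 6.824 R/h.
Stay time = 2.90 R ÷ 6.824 R/h = 0.4250 h = 25.50 min.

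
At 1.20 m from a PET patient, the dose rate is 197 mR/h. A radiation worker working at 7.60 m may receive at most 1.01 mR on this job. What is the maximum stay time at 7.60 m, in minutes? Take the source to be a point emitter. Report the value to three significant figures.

By the inverse-square law, rate at 7.60 m:
197 × (1.20/7.60)² = 197 × 0.02493 = 4.911 mR/h.
Stay time = 1.01 mR ÷ 4.911 mR/h = 0.2057 h = 12.34 min.

12.3 min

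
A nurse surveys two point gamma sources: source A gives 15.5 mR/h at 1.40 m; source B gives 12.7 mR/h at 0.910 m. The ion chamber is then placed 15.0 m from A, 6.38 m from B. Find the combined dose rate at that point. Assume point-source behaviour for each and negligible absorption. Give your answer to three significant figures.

0.393 mR/h

By superposition, sum each source's inverse-square contribution:
A: 15.5 × (1.40/15.0)² = 0.1350 mR/h
B: 12.7 × (0.910/6.38)² = 0.2584 mR/h
Total = 0.1350 + 0.2584 = 0.3934 mR/h.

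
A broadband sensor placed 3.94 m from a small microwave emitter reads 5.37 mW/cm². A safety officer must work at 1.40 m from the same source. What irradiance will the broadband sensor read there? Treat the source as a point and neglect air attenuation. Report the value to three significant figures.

Applying the 1/r² law, scaling from 3.94 m to 1.40 m:
(3.94/1.40)² = 7.920, so 5.37 × 7.920 = 42.53 mW/cm².

42.5 mW/cm²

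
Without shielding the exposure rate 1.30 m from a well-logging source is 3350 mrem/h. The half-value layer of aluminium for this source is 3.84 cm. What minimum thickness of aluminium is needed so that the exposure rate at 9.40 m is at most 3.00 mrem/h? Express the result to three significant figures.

17.0 cm

At 9.40 m, distance alone gives (1.30/9.40)² = 0.01913, so 3350 × 0.01913 = 64.09 mrem/h.
Further attenuation needed: 64.09/3.00 = 21.36.
n = log₂(21.36) = 4.417 half-value layers.
Thickness = 4.417 × 3.84 cm = 16.96 cm.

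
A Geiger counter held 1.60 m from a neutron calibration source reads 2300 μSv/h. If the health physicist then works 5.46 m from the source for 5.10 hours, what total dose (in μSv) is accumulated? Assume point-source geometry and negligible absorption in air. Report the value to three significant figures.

1010 μSv

Intensity scales as (d₁/d₂)², so rate at 5.46 m:
2300 × (1.60/5.46)² = 2300 × 0.08587 = 197.5 μSv/h.
Dose = rate × time = 197.5 μSv/h × 5.100 h = 1007 μSv.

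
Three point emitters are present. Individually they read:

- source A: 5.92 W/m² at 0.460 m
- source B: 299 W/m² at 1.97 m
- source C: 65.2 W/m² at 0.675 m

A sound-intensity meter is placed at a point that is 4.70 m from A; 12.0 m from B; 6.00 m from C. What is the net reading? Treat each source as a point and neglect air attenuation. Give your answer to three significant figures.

8.94 W/m²

Each source contributes Iᵢ·(dᵢ/rᵢ)²; contributions add.
A: 5.92 × (0.460/4.70)² = 0.05671 W/m²
B: 299 × (1.97/12.0)² = 8.058 W/m²
C: 65.2 × (0.675/6.00)² = 0.8252 W/m²
Total = 0.05671 + 8.058 + 0.8252 = 8.940 W/m².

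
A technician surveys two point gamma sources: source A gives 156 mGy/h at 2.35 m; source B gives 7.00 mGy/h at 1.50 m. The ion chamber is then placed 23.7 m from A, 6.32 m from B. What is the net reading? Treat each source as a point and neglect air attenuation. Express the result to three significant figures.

1.93 mGy/h

By superposition, sum each source's inverse-square contribution:
A: 156 × (2.35/23.7)² = 1.534 mGy/h
B: 7.00 × (1.50/6.32)² = 0.3943 mGy/h
Total = 1.534 + 0.3943 = 1.928 mGy/h.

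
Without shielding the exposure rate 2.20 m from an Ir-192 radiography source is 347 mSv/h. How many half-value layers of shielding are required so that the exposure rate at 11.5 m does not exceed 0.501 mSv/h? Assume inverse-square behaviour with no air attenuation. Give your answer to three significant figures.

4.66 half-value layers

At 11.5 m, distance alone gives (2.20/11.5)² = 0.03660, so 347 × 0.03660 = 12.70 mSv/h.
Further attenuation needed: 12.70/0.501 = 25.35.
n = log₂(25.35) = 4.664 half-value layers.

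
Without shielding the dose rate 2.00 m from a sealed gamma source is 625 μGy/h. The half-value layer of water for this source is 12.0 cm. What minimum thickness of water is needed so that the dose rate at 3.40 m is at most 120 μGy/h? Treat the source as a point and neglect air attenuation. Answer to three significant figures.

10.2 cm

At 3.40 m, distance alone gives (2.00/3.40)² = 0.3460, so 625 × 0.3460 = 216.2 μGy/h.
Further attenuation needed: 216.2/120 = 1.802.
n = log₂(1.802) = 0.8496 half-value layers.
Thickness = 0.8496 × 12.0 cm = 10.20 cm.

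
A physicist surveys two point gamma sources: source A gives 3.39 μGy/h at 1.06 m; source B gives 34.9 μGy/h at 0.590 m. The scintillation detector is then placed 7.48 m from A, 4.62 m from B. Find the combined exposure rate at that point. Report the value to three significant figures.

0.637 μGy/h

Each source contributes Iᵢ·(dᵢ/rᵢ)²; contributions add.
A: 3.39 × (1.06/7.48)² = 0.06808 μGy/h
B: 34.9 × (0.590/4.62)² = 0.5692 μGy/h
Total = 0.06808 + 0.5692 = 0.6373 μGy/h.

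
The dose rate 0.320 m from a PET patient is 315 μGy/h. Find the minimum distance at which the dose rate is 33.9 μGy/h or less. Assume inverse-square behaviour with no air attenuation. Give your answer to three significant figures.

0.975 m

By the inverse-square law, d₂ = d₁·√(I₁/I₂).
I₁/I₂ = 315/33.9 = 9.292, so d₂ = 0.320 × √9.292 = 0.9754 m.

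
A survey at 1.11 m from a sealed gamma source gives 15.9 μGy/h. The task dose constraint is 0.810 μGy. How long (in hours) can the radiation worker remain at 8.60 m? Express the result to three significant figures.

Intensity scales as (d₁/d₂)², so rate at 8.60 m:
(1.11/8.60)² = 0.01666, so 15.9 × 0.01666 = 0.2649 μGy/h.
Stay time = 0.810 μGy ÷ 0.2649 μGy/h = 3.058 h.

3.06 h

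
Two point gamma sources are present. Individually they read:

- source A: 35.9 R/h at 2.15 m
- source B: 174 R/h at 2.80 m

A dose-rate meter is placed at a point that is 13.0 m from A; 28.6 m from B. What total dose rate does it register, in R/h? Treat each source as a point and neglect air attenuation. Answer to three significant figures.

2.65 R/h

By superposition, sum each source's inverse-square contribution:
A: 35.9 × (2.15/13.0)² = 0.9819 R/h
B: 174 × (2.80/28.6)² = 1.668 R/h
Total = 0.9819 + 1.668 = 2.650 R/h.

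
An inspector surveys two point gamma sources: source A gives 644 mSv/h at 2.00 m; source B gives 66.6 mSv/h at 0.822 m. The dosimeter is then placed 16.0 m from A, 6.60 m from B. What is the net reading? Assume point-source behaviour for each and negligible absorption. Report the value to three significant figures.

By superposition, sum each source's inverse-square contribution:
A: 644 × (2.00/16.0)² = 10.06 mSv/h
B: 66.6 × (0.822/6.60)² = 1.033 mSv/h
Total = 10.06 + 1.033 = 11.09 mSv/h.

11.1 mSv/h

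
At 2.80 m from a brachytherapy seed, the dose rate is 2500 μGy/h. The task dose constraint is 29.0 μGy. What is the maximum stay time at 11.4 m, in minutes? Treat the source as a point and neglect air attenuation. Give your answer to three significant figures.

11.5 min

Intensity scales as (d₁/d₂)², so rate at 11.4 m:
2500 × (2.80/11.4)² = 2500 × 0.06033 = 150.8 μGy/h.
Stay time = 29.0 μGy ÷ 150.8 μGy/h = 0.1923 h = 11.54 min.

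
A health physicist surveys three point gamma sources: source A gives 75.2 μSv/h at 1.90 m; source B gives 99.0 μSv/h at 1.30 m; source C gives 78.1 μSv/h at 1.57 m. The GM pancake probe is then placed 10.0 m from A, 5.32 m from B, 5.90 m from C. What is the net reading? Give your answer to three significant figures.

By superposition, sum each source's inverse-square contribution:
A: 75.2 × (1.90/10.0)² = 2.715 μSv/h
B: 99.0 × (1.30/5.32)² = 5.912 μSv/h
C: 78.1 × (1.57/5.90)² = 5.530 μSv/h
Total = 2.715 + 5.912 + 5.530 = 14.16 μSv/h.

14.2 μSv/h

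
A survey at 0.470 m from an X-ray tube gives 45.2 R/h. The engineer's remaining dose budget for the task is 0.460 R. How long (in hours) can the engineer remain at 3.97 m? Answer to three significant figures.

0.726 h

By the inverse-square law, rate at 3.97 m:
45.2 × (0.470/3.97)² = 45.2 × 0.01402 = 0.6337 R/h.
Stay time = 0.460 R ÷ 0.6337 R/h = 0.7259 h.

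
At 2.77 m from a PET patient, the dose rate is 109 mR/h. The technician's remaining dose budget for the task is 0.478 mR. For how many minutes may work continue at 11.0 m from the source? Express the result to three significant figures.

4.15 min

Intensity scales as (d₁/d₂)², so rate at 11.0 m:
(2.77/11.0)² = 0.06341, so 109 × 0.06341 = 6.912 mR/h.
Stay time = 0.478 mR ÷ 6.912 mR/h = 0.06916 h = 4.150 min.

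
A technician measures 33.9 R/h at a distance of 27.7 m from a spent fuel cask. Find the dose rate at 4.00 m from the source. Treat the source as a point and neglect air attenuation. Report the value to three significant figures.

1630 R/h

Using I₁d₁² = I₂d₂², the rate at 4.00 m is
(27.7/4.00)² = 47.96, so 33.9 × 47.96 = 1626 R/h.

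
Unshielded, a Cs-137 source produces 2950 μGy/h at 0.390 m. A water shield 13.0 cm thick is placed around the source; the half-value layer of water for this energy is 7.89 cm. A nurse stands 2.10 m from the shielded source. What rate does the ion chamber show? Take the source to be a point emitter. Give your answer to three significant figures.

32.5 μGy/h

Distance alone: 2950 × (0.390/2.10)² = 2950 × 0.03449 = 101.7 μGy/h.
Shield: 13.0/7.89 = 1.648 half-value layers → attenuation 2^(−1.648) = 0.3191.
Combined: 101.7 × 0.3191 = 32.45 μGy/h.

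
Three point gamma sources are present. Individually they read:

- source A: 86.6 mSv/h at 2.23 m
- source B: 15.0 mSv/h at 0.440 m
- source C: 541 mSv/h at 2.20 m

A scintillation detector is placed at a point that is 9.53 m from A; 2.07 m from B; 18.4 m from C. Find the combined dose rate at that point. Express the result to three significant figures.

13.2 mSv/h

Each source contributes Iᵢ·(dᵢ/rᵢ)²; contributions add.
A: 86.6 × (2.23/9.53)² = 4.742 mSv/h
B: 15.0 × (0.440/2.07)² = 0.6777 mSv/h
C: 541 × (2.20/18.4)² = 7.734 mSv/h
Total = 4.742 + 0.6777 + 7.734 = 13.15 mSv/h.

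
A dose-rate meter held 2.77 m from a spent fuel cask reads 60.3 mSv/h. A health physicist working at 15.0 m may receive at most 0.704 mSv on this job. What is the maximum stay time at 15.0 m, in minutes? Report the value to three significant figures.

20.5 min

Intensity scales as (d₁/d₂)², so rate at 15.0 m:
(2.77/15.0)² = 0.03410, so 60.3 × 0.03410 = 2.056 mSv/h.
Stay time = 0.704 mSv ÷ 2.056 mSv/h = 0.3424 h = 20.54 min.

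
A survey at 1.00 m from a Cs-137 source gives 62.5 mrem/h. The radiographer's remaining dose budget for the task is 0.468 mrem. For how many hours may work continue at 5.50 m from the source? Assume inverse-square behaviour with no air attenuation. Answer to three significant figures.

0.227 h

Applying the 1/r² law, rate at 5.50 m:
(1.00/5.50)² = 0.03306, so 62.5 × 0.03306 = 2.066 mrem/h.
Stay time = 0.468 mrem ÷ 2.066 mrem/h = 0.2265 h.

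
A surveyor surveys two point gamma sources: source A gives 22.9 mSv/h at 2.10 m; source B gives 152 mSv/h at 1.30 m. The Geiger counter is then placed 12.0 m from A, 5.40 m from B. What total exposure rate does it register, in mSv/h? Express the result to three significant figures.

9.51 mSv/h

By superposition, sum each source's inverse-square contribution:
A: 22.9 × (2.10/12.0)² = 0.7013 mSv/h
B: 152 × (1.30/5.40)² = 8.809 mSv/h
Total = 0.7013 + 8.809 = 9.510 mSv/h.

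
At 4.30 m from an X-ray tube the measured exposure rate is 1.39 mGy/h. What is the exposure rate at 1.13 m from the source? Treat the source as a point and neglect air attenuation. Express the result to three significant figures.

Applying the 1/r² law, scaling from 4.30 m to 1.13 m:
1.39 × (4.30/1.13)² = 1.39 × 14.48 = 20.13 mGy/h.

20.1 mGy/h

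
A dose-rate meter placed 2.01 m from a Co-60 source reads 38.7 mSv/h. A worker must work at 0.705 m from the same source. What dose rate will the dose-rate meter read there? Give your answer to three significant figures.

By the inverse-square law, scaling from 2.01 m to 0.705 m:
(2.01/0.705)² = 8.129, so 38.7 × 8.129 = 314.6 mSv/h.

315 mSv/h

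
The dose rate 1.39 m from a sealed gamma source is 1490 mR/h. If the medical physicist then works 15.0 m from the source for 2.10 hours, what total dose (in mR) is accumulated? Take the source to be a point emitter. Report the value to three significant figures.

26.9 mR

Intensity scales as (d₁/d₂)², so rate at 15.0 m:
(1.39/15.0)² = 0.008587, so 1490 × 0.008587 = 12.79 mR/h.
Dose = rate × time = 12.79 mR/h × 2.100 h = 26.86 mR.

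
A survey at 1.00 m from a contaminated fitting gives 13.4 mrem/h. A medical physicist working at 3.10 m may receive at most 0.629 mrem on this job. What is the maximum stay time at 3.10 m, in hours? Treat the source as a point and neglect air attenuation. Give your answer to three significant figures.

0.451 h

Intensity scales as (d₁/d₂)², so rate at 3.10 m:
13.4 × (1.00/3.10)² = 13.4 × 0.1041 = 1.395 mrem/h.
Stay time = 0.629 mrem ÷ 1.395 mrem/h = 0.4509 h.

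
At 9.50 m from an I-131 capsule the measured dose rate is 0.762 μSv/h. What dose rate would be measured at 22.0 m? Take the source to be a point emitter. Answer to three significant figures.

0.142 μSv/h

Intensity scales as (d₁/d₂)², so scaling from 9.50 m to 22.0 m:
0.762 × (9.50/22.0)² = 0.762 × 0.1865 = 0.1421 μSv/h.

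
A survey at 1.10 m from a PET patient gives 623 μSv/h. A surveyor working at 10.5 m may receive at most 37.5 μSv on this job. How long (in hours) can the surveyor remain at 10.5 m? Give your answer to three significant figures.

Using I₁d₁² = I₂d₂², rate at 10.5 m:
(1.10/10.5)² = 0.01098, so 623 × 0.01098 = 6.841 μSv/h.
Stay time = 37.5 μSv ÷ 6.841 μSv/h = 5.482 h.

5.48 h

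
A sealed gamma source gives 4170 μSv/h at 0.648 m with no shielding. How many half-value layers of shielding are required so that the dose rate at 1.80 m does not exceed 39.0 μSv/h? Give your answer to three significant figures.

At 1.80 m, distance alone gives 4170 × (0.648/1.80)² = 4170 × 0.1296 = 540.4 μSv/h.
Further attenuation needed: 540.4/39.0 = 13.86.
n = log₂(13.86) = 3.793 half-value layers.

3.79 half-value layers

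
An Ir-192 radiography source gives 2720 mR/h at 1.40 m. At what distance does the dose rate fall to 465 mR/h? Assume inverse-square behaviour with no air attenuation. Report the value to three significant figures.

3.39 m

Applying the 1/r² law, d₂ = d₁·√(I₁/I₂).
I₁/I₂ = 2720/465 = 5.849, so d₂ = 1.40 × √5.849 = 3.386 m.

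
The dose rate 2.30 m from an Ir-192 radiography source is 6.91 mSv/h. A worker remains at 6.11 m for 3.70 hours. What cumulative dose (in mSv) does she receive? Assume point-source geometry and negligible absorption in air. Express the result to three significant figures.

3.62 mSv

Using I₁d₁² = I₂d₂², rate at 6.11 m:
(2.30/6.11)² = 0.1417, so 6.91 × 0.1417 = 0.9791 mSv/h.
Dose = rate × time = 0.9791 mSv/h × 3.700 h = 3.623 mSv.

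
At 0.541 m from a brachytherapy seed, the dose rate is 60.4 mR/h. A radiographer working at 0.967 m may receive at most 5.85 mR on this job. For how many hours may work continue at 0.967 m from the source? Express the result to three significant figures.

0.309 h

Applying the 1/r² law, rate at 0.967 m:
60.4 × (0.541/0.967)² = 60.4 × 0.3130 = 18.91 mR/h.
Stay time = 5.85 mR ÷ 18.91 mR/h = 0.3094 h.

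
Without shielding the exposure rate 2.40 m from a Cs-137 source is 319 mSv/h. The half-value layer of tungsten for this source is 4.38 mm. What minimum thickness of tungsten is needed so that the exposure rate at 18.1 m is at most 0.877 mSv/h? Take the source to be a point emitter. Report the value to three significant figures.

At 18.1 m, distance alone gives (2.40/18.1)² = 0.01758, so 319 × 0.01758 = 5.608 mSv/h.
Further attenuation needed: 5.608/0.877 = 6.395.
n = log₂(6.395) = 2.677 half-value layers.
Thickness = 2.677 × 4.38 mm = 11.73 mm.

11.7 mm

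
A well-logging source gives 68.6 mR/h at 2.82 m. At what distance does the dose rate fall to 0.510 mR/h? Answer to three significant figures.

32.7 m

Since intensity falls as 1/r², d₂ = d₁·√(I₁/I₂).
I₁/I₂ = 68.6/0.510 = 134.5, so d₂ = 2.82 × √134.5 = 32.70 m.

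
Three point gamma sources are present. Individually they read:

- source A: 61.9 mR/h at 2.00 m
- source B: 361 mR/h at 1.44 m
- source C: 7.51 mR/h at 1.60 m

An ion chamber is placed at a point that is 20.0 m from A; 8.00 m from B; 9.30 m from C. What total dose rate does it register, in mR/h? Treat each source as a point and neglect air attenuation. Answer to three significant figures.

Each source contributes Iᵢ·(dᵢ/rᵢ)²; contributions add.
A: 61.9 × (2.00/20.0)² = 0.6190 mR/h
B: 361 × (1.44/8.00)² = 11.70 mR/h
C: 7.51 × (1.60/9.30)² = 0.2223 mR/h
Total = 0.6190 + 11.70 + 0.2223 = 12.54 mR/h.

12.5 mR/h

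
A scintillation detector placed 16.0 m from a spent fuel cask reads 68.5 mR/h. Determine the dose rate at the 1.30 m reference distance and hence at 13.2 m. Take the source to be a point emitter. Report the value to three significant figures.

10400 mR/h; 101 mR/h

By the inverse-square law,
At 1.30 m: (16.0/1.30)² = 151.5, so 68.5 × 151.5 = 10380 mR/h
At 13.2 m: (1.30/13.2)² = 0.009699, so 10380 × 0.009699 = 100.7 mR/h.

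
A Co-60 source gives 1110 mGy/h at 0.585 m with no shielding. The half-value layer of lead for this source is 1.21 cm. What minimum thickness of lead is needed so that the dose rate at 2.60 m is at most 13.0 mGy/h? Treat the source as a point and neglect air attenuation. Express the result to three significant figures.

2.56 cm

At 2.60 m, distance alone gives 1110 × (0.585/2.60)² = 1110 × 0.05062 = 56.19 mGy/h.
Further attenuation needed: 56.19/13.0 = 4.322.
n = log₂(4.322) = 2.112 half-value layers.
Thickness = 2.112 × 1.21 cm = 2.556 cm.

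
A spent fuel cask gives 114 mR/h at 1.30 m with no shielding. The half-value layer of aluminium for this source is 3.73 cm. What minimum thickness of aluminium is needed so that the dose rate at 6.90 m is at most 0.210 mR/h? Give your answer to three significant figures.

15.9 cm

At 6.90 m, distance alone gives 114 × (1.30/6.90)² = 114 × 0.03550 = 4.047 mR/h.
Further attenuation needed: 4.047/0.210 = 19.27.
n = log₂(19.27) = 4.268 half-value layers.
Thickness = 4.268 × 3.73 cm = 15.92 cm.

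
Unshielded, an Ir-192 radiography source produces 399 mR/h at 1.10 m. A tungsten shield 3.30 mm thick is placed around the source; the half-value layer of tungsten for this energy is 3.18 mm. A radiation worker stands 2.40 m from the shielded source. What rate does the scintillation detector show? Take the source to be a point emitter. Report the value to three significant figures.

40.8 mR/h

Distance alone: 399 × (1.10/2.40)² = 399 × 0.2101 = 83.83 mR/h.
Shield: 3.30/3.18 = 1.038 half-value layers → attenuation 2^(−1.038) = 0.4870.
Combined: 83.83 × 0.4870 = 40.83 mR/h.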